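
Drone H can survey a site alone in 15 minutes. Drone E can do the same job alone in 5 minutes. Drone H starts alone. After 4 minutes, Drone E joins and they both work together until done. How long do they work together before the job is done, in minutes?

11/4 minutes

In the first 4 minutes Drone H alone does 4/15 of the job, leaving 11/15.
Once everyone is working, combined rate: 1/15 + 1/5 = (1 + 3)/15 = 4/15 per minute.
Remaining 11/15 at 4/15 per minute takes 11/4 minutes.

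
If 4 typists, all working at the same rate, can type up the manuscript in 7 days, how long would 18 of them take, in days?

Total work is 4·7 = 28 typist-days.
With 18 typists: 28/18 = 14/9 days.

14/9 days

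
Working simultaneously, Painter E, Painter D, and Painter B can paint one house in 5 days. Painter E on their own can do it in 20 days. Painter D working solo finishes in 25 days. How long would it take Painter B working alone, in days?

100/11 days

Combined rate is 1/5 per day.
Known contribution: 1/20 + 1/25 = (5 + 4)/100 = 9/100 per day.
So Painter B's rate is 1/5 − 9/100 = 11/100, meaning 100/11 days alone.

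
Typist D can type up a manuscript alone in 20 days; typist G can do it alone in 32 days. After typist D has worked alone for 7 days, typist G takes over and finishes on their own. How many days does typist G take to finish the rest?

In 7 days typist D does 7/20 of the job, leaving 13/20.
Typist G works at 1/32 per day, so finishing takes 13/20 ÷ 1/32 = 104/5 days.

104/5 days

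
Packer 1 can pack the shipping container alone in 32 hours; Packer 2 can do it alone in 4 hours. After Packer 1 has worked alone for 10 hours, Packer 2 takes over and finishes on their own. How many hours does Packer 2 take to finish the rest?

In 10 hours Packer 1 does 10/32 = 5/16 of the job, leaving 11/16.
Packer 2 works at 1/4 per hour, so finishing takes 11/16 ÷ 1/4 = 11/4 hours.

11/4 hours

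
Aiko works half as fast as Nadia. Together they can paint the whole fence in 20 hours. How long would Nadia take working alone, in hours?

30 hours

Let Nadia's rate be r; then Aiko's rate is (1/2)r, so together (1/2 + 1)r = (3/2)r = 1/20.
Thus r = 1/30 per hour.
Nadia alone: 30 hours; Aiko alone: 60 hours.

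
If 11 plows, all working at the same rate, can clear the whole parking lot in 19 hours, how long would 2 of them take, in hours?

209/2 hours

Total work is 11·19 = 209 plow-hours.
With 2 plows: 209/2 hours.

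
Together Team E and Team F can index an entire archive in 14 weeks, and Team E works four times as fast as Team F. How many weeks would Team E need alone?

35/2 weeks

Let Team F's rate be r; then Team E's rate is 4r, so together (4 + 1)r = 5r = 1/14.
Thus r = 1/70 per week.
Team F alone: 70 weeks; Team E alone: 35/2 weeks.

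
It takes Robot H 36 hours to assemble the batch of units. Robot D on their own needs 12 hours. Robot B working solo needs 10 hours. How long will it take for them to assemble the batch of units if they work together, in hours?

Combined rate: 1/36 + 1/12 + 1/10 = (5 + 15 + 18)/180 = 38/180 = 19/90 per hour.
Time = 1 ÷ (19/90) = 90/19 hours.

90/19 hours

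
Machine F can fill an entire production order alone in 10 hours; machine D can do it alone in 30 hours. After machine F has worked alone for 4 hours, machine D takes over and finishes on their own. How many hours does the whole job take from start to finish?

22 hours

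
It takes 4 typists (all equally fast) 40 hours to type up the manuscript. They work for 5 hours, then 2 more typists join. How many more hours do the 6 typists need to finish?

70/3 hours

One typist does 1/160 of the job per hour.
After 5 hours with 4 typists, 1/8 is done (7/8 left).
With 6 typists the rate is 6/160 = 3/80, so the rest takes 7/8 ÷ 3/80 = 70/3 hours.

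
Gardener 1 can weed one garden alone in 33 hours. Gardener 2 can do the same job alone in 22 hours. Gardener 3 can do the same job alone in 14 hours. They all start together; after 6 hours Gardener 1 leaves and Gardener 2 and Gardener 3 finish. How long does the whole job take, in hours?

7 hours

In the first 6 hours the combined rate is 34/231, so 68/77 of the job is done, leaving 9/77.
After Gardener 1 leaves the rate is 9/77 per hour; the remaining 9/77 takes 1 hour.
Total = 6 + 1 = 7 hours.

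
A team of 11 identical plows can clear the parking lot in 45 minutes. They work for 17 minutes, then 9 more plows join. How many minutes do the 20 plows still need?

One plow does 1/495 of the job per minute.
After 17 minutes with 11 plows, 17/45 is done (28/45 left).
With 20 plows the rate is 20/495 = 4/99, so the rest takes 28/45 ÷ 4/99 = 77/5 minutes.

77/5 minutes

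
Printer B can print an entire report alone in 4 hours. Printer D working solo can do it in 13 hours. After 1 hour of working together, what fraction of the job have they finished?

17/52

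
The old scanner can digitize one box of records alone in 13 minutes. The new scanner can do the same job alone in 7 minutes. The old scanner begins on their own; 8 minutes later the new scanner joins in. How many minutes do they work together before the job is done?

7/4 minutes

In the first 8 minutes the old scanner alone does 8/13 of the job, leaving 5/13.
Once everyone is working, combined rate: 1/13 + 1/7 = (7 + 13)/91 = 20/91 per minute.
Remaining 5/13 at 20/91 per minute takes 7/4 minutes.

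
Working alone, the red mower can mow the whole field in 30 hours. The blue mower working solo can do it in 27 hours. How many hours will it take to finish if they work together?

270/19 hours

With two workers the combined time is the product over the sum: 30·27/(30+27) = 810/57 = 270/19 hours.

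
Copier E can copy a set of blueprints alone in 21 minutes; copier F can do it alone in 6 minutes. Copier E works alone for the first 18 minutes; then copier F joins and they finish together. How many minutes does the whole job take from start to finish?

56/3 minutes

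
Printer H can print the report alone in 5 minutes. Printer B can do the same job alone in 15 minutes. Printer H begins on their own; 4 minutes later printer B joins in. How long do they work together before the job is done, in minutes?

3/4 minutes

In the first 4 minutes printer H alone does 4/5 of the job, leaving 1/5.
Once everyone is working, combined rate: 1/5 + 1/15 = (3 + 1)/15 = 4/15 per minute.
Remaining 1/5 at 4/15 per minute takes 3/4 minutes.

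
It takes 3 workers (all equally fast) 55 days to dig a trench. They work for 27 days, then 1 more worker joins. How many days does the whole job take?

One worker does 1/165 of the job per day.
After 27 days with 3 workers, 27/55 is done (28/55 left).
With 4 workers the rate is 4/165, so the rest takes 28/55 ÷ 4/165 = 21 days.
Total = 27 + 21 = 48 days.

48 days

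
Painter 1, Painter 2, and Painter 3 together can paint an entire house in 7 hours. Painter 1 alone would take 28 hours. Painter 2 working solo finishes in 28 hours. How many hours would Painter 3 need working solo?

14 hours

Combined rate is 1/7 per hour.
Known contribution: 1/28 + 1/28 = (1 + 1)/28 = 2/28 = 1/14 per hour.
So Painter 3's rate is 1/7 − 1/14 = 1/14, meaning 14 hours alone.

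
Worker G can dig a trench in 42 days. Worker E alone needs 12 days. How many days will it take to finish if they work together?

Combined rate: 1/42 + 1/12 = (2 + 7)/84 = 9/84 = 3/28 per day.
Time = 1 ÷ (3/28) = 28/3 days.

28/3 days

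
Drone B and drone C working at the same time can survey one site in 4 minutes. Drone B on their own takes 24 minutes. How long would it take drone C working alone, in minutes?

Combined rate is 1/4 per minute.
Known contribution: 1/24 per minute.
So drone C's rate is 1/4 − 1/24 = 5/24, meaning 24/5 minutes alone.

24/5 minutes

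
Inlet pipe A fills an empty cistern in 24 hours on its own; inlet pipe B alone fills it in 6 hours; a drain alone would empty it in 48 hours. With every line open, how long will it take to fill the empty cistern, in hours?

16/3 hours

Net rate = 1/24 + 1/6 − 1/48 = (2 + 8 − 1)/48 = 9/48 = 3/16 per hour.
Filling time = 1 ÷ (3/16) = 16/3 hours.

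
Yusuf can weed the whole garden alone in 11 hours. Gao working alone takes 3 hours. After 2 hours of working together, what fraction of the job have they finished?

Combined rate: 1/11 + 1/3 = (3 + 11)/33 = 14/33 per hour.
In 2 hours they complete 2·14/33 = 28/33 of the job.

28/33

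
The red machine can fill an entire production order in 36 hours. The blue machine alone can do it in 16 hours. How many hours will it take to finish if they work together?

Combined rate: 1/36 + 1/16 = (4 + 9)/144 = 13/144 per hour.
Time = 1 ÷ (13/144) = 144/13 hours.

144/13 hours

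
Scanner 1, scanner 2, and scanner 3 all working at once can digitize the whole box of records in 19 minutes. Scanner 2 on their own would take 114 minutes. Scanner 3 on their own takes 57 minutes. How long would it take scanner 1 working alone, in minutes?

Combined rate is 1/19 per minute.
Known contribution: 1/114 + 1/57 = (1 + 2)/114 = 3/114 = 1/38 per minute.
So scanner 1's rate is 1/19 − 1/38 = 1/38, meaning 38 minutes alone.

38 minutes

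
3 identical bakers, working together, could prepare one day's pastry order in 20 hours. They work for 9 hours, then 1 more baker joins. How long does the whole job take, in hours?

One baker does 1/60 of the job per hour.
After 9 hours with 3 bakers, 9/20 is done (11/20 left).
With 4 bakers the rate is 4/60 = 1/15, so the rest takes 11/20 ÷ 1/15 = 33/4 hours.
Total = 9 + 33/4 = 69/4 hours.

69/4 hours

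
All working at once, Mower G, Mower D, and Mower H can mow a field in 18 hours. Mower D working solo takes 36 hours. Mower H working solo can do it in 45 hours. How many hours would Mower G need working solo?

Combined rate is 1/18 per hour.
Known contribution: 1/36 + 1/45 = (5 + 4)/180 = 9/180 = 1/20 per hour.
So Mower G's rate is 1/18 − 1/20 = 1/180, meaning 180 hours alone.

180 hours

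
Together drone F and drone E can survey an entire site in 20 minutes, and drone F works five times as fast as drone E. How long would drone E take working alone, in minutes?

120 minutes

Let drone E's rate be r; then drone F's rate is 5r, so together (5 + 1)r = 6r = 1/20.
Thus r = 1/120 per minute.
Drone E alone: 120 minutes; drone F alone: 24 minutes.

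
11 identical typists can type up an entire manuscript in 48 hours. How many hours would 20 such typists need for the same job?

132/5 hours

Total work is 11·48 = 528 typist-hours.
With 20 typists: 528/20 = 132/5 hours.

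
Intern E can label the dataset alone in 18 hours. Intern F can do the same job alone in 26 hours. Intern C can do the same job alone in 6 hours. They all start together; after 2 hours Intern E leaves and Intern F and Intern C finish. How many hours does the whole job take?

In the first 2 hours the combined rate is 61/234, so 61/117 of the job is done, leaving 56/117.
After Intern E leaves the rate is 8/39 per hour; the remaining 56/117 takes 7/3 hours.
Total = 2 + 7/3 = 13/3 hours.

13/3 hours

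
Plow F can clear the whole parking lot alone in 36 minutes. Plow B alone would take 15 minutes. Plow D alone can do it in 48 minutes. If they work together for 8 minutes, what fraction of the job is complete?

Combined rate: 1/36 + 1/15 + 1/48 = (20 + 48 + 15)/720 = 83/720 per minute.
In 8 minutes they complete 8·83/720 = 83/90 of the job.

83/90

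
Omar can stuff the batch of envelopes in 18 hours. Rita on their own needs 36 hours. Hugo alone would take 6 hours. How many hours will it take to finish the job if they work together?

Combined rate: 1/18 + 1/36 + 1/6 = (2 + 1 + 6)/36 = 9/36 = 1/4 per hour.
Time = 1 ÷ (1/4) = 4 hours.

4 hours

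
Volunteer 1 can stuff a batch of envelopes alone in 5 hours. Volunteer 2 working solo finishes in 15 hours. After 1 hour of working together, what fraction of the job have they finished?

Combined rate: 1/5 + 1/15 = (3 + 1)/15 = 4/15 per hour.
In 1 hour they complete 1·4/15 = 4/15 of the job.

4/15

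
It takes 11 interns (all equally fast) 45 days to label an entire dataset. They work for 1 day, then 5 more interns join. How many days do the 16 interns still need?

121/4 days

One intern does 1/495 of the job per day.
After 1 day with 11 interns, 1/45 is done (44/45 left).
With 16 interns the rate is 16/495, so the rest takes 44/45 ÷ 16/495 = 121/4 days.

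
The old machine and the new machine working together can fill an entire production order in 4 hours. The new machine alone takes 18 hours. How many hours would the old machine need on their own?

Combined rate is 1/4 per hour.
Known contribution: 1/18 per hour.
So the old machine's rate is 1/4 − 1/18 = 7/36, meaning 36/7 hours alone.

36/7 hours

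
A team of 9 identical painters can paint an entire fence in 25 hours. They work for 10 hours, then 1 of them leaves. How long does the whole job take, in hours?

215/8 hours

One painter does 1/225 of the job per hour.
After 10 hours with 9 painters, 2/5 is done (3/5 left).
With 8 painters the rate is 8/225, so the rest takes 3/5 ÷ 8/225 = 135/8 hours.
Total = 10 + 135/8 = 215/8 hours.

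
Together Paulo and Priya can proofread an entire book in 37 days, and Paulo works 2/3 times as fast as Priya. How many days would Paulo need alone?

Let Priya's rate be r; then Paulo's rate is (2/3)r, so together (2/3 + 1)r = (5/3)r = 1/37.
Thus r = 3/185 per day.
Priya alone: 185/3 days; Paulo alone: 185/2 days.

185/2 days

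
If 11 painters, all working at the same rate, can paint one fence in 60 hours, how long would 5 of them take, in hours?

132 hours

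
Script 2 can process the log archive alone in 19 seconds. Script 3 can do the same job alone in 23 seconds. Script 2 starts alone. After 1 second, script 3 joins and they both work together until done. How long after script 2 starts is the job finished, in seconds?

In the first 1 second script 2 alone does 1/19 of the job, leaving 18/19.
Once everyone is working, combined rate: 1/19 + 1/23 = (23 + 19)/437 = 42/437 per second.
Remaining 18/19 at 42/437 per second takes 69/7 seconds.
Total from the start = 1 + 69/7 = 76/7 seconds.

76/7 seconds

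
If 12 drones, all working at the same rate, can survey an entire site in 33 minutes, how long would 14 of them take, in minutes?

198/7 minutes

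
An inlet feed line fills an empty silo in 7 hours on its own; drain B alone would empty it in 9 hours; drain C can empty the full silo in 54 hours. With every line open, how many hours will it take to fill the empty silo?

Net rate = 1/7 − 1/9 − 1/54 = (54 − 42 − 7)/378 = 5/378 per hour.
Filling time = 1 ÷ (5/378) = 378/5 hours.

378/5 hours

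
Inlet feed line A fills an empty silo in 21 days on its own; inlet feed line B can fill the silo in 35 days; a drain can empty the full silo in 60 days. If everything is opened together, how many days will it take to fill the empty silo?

84/5 days

Net rate = 1/21 + 1/35 − 1/60 = (20 + 12 − 7)/420 = 25/420 = 5/84 per day.
Filling time = 1 ÷ (5/84) = 84/5 days.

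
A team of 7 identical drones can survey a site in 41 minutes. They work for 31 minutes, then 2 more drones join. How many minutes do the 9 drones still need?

One drone does 1/287 of the job per minute.
After 31 minutes with 7 drones, 31/41 is done (10/41 left).
With 9 drones the rate is 9/287, so the rest takes 10/41 ÷ 9/287 = 70/9 minutes.

70/9 minutes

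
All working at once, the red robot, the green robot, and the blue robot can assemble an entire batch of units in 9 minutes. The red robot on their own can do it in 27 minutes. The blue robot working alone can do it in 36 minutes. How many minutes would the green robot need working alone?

108/5 minutes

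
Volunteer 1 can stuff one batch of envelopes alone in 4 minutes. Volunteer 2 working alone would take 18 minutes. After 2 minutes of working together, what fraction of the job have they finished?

11/18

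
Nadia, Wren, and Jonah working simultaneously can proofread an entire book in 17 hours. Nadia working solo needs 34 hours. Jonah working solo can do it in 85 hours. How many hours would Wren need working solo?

Combined rate is 1/17 per hour.
Known contribution: 1/34 + 1/85 = (5 + 2)/170 = 7/170 per hour.
So Wren's rate is 1/17 − 7/170 = 3/170, meaning 170/3 hours alone.

170/3 hours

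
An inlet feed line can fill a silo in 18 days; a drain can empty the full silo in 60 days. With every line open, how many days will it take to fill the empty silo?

Net rate = 1/18 − 1/60 = (10 − 3)/180 = 7/180 per day.
Filling time = 1 ÷ (7/180) = 180/7 days.

180/7 days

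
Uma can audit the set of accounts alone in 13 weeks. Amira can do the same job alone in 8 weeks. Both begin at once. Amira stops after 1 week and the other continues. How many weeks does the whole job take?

91/8 weeks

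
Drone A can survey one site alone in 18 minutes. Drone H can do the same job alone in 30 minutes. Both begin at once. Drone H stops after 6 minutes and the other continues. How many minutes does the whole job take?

In the first 6 minutes the combined rate is 4/45, so 8/15 of the job is done, leaving 7/15.
After drone H leaves the rate is 1/18 per minute; the remaining 7/15 takes 42/5 minutes.
Total = 6 + 42/5 = 72/5 minutes.

72/5 minutes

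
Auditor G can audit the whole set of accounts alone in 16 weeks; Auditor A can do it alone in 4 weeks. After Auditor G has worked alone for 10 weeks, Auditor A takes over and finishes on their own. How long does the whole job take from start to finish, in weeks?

In 10 weeks Auditor G does 10/16 = 5/8 of the job, leaving 3/8.
Auditor A works at 1/4 per week, so finishing takes 3/8 ÷ 1/4 = 3/2 weeks.
Total time = 10 + 3/2 = 23/2 weeks.

23/2 weeks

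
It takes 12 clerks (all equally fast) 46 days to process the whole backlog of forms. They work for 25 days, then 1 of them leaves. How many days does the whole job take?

527/11 days

One clerk does 1/552 of the job per day.
After 25 days with 12 clerks, 25/46 is done (21/46 left).
With 11 clerks the rate is 11/552, so the rest takes 21/46 ÷ 11/552 = 252/11 days.
Total = 25 + 252/11 = 527/11 days.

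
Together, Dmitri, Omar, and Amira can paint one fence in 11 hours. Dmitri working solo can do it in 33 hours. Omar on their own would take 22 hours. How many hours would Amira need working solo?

66 hours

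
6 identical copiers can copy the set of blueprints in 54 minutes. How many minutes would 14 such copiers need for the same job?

162/7 minutes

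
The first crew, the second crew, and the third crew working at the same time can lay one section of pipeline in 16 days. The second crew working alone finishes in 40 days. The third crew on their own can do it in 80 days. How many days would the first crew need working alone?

Combined rate is 1/16 per day.
Known contribution: 1/40 + 1/80 = (2 + 1)/80 = 3/80 per day.
So the first crew's rate is 1/16 − 3/80 = 1/40, meaning 40 days alone.

40 days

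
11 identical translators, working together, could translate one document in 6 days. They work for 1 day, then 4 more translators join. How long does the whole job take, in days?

One translator does 1/66 of the job per day.
After 1 day with 11 translators, 1/6 is done (5/6 left).
With 15 translators the rate is 15/66 = 5/22, so the rest takes 5/6 ÷ 5/22 = 11/3 days.
Total = 1 + 11/3 = 14/3 days.

14/3 days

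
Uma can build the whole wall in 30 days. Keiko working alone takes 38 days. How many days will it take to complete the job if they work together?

Combined rate: 1/30 + 1/38 = (19 + 15)/570 = 34/570 = 17/285 per day.
Time = 1 ÷ (17/285) = 285/17 days.

285/17 days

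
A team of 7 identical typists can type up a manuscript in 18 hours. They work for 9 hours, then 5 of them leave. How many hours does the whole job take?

81/2 hours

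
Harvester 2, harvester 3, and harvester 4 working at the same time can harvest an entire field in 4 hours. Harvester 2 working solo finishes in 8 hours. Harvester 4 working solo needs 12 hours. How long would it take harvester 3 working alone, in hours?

24 hours

Combined rate is 1/4 per hour.
Known contribution: 1/8 + 1/12 = (3 + 2)/24 = 5/24 per hour.
So harvester 3's rate is 1/4 − 5/24 = 1/24, meaning 24 hours alone.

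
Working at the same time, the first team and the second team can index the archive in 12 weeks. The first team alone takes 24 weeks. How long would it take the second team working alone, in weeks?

Combined rate is 1/12 per week.
Known contribution: 1/24 per week.
So the second team's rate is 1/12 − 1/24 = 1/24, meaning 24 weeks alone.

24 weeks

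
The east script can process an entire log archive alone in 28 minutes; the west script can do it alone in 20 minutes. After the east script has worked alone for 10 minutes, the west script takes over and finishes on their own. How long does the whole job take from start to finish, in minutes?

In 10 minutes the east script does 10/28 = 5/14 of the job, leaving 9/14.
The west script works at 1/20 per minute, so finishing takes 9/14 ÷ 1/20 = 90/7 minutes.
Total time = 10 + 90/7 = 160/7 minutes.

160/7 minutes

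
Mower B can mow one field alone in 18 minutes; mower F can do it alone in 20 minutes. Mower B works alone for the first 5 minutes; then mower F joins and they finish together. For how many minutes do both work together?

130/19 minutes

In 5 minutes mower B does 5/18 of the job, leaving 13/18.
Mower B and mower F together work at 19/180 per minute, so finishing takes 13/18 ÷ 19/180 = 130/19 minutes.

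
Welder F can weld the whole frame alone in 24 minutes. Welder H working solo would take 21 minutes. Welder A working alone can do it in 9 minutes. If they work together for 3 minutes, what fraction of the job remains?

Combined rate: 1/24 + 1/21 + 1/9 = (21 + 24 + 56)/504 = 101/504 per minute.
In 3 minutes they complete 3·101/504 = 101/168 of the job.
So 67/168 remains.

67/168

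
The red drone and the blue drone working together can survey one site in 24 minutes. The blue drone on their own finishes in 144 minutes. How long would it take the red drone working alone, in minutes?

144/5 minutes

Combined rate is 1/24 per minute.
Known contribution: 1/144 per minute.
So the red drone's rate is 1/24 − 1/144 = 5/144, meaning 144/5 minutes alone.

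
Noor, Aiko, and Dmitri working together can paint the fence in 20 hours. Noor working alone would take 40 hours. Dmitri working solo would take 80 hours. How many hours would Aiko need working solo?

80 hours

Combined rate is 1/20 per hour.
Known contribution: 1/40 + 1/80 = (2 + 1)/80 = 3/80 per hour.
So Aiko's rate is 1/20 − 3/80 = 1/80, meaning 80 hours alone.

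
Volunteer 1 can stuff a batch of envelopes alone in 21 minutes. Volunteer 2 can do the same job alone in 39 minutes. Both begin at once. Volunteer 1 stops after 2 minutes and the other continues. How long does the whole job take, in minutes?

In the first 2 minutes the combined rate is 20/273, so 40/273 of the job is done, leaving 233/273.
After Volunteer 1 leaves the rate is 1/39 per minute; the remaining 233/273 takes 233/7 minutes.
Total = 2 + 233/7 = 247/7 minutes.

247/7 minutes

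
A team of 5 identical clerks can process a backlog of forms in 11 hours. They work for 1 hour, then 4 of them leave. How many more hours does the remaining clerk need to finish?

One clerk does 1/55 of the job per hour.
After 1 hour with 5 clerks, 1/11 is done (10/11 left).
With 1 clerk the rate is 1/55, so the rest takes 10/11 ÷ 1/55 = 50 hours.

50 hours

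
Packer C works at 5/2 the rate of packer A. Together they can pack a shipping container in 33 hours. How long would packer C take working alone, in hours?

Let packer A's rate be r; then packer C's rate is (5/2)r, so together (5/2 + 1)r = (7/2)r = 1/33.
Thus r = 2/231 per hour.
Packer A alone: 231/2 hours; packer C alone: 231/5 hours.

231/5 hours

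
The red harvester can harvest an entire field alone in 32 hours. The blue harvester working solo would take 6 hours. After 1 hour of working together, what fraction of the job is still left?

77/96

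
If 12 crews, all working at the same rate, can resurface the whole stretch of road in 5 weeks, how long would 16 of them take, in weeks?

15/4 weeks

Total work is 12·5 = 60 crew-weeks.
With 16 crews: 60/16 = 15/4 weeks.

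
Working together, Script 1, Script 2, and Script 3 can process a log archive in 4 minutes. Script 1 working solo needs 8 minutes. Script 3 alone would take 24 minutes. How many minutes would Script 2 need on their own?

12 minutes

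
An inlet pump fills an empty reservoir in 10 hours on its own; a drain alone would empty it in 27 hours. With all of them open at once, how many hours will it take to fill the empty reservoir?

Net rate = 1/10 − 1/27 = (27 − 10)/270 = 17/270 per hour.
Filling time = 1 ÷ (17/270) = 270/17 hours.

270/17 hours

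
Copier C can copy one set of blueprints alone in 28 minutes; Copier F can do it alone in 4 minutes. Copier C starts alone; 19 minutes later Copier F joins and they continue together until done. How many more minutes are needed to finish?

9/8 minutes

In 19 minutes Copier C does 19/28 of the job, leaving 9/28.
Copier C and Copier F together work at 2/7 per minute, so finishing takes 9/28 ÷ 2/7 = 9/8 minutes.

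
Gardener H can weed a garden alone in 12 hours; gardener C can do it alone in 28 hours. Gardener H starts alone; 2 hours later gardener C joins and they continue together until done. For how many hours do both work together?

7 hours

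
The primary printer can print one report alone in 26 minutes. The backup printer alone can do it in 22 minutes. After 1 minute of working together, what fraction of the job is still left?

131/143

Combined rate: 1/26 + 1/22 = (11 + 13)/286 = 24/286 = 12/143 per minute.
In 1 minute they complete 1·12/143 = 12/143 of the job.
So 131/143 remains.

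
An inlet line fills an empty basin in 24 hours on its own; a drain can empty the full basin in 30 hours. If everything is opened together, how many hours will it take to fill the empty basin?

Net rate = 1/24 − 1/30 = (5 − 4)/120 = 1/120 per hour.
Filling time = 1 ÷ (1/120) = 120 hours.

120 hours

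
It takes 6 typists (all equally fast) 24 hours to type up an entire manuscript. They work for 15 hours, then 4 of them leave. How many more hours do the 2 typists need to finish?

One typist does 1/144 of the job per hour.
After 15 hours with 6 typists, 5/8 is done (3/8 left).
With 2 typists the rate is 2/144 = 1/72, so the rest takes 3/8 ÷ 1/72 = 27 hours.

27 hours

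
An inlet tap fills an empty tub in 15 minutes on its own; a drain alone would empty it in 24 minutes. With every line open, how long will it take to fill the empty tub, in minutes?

40 minutes

Net rate = 1/15 − 1/24 = (8 − 5)/120 = 3/120 = 1/40 per minute.
Filling time = 1 ÷ (1/40) = 40 minutes.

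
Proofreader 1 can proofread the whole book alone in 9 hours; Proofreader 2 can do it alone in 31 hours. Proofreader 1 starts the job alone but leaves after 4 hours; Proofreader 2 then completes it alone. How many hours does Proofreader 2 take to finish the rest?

155/9 hours

In 4 hours Proofreader 1 does 4/9 of the job, leaving 5/9.
Proofreader 2 works at 1/31 per hour, so finishing takes 5/9 ÷ 1/31 = 155/9 hours.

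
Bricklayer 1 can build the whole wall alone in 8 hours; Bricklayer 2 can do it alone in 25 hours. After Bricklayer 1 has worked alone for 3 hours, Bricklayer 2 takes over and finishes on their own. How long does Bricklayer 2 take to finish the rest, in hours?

125/8 hours

In 3 hours Bricklayer 1 does 3/8 of the job, leaving 5/8.
Bricklayer 2 works at 1/25 per hour, so finishing takes 5/8 ÷ 1/25 = 125/8 hours.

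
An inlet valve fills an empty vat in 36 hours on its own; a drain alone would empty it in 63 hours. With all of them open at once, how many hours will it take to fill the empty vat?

84 hours

Net rate = 1/36 − 1/63 = (7 − 4)/252 = 3/252 = 1/84 per hour.
Filling time = 1 ÷ (1/84) = 84 hours.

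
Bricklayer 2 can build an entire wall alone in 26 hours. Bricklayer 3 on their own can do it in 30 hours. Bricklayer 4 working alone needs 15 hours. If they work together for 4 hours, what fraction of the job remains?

Combined rate: 1/26 + 1/30 + 1/15 = (15 + 13 + 26)/390 = 54/390 = 9/65 per hour.
In 4 hours they complete 4·9/65 = 36/65 of the job.
So 29/65 remains.

29/65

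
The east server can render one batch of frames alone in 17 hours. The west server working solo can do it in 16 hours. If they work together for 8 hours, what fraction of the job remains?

Combined rate: 1/17 + 1/16 = (16 + 17)/272 = 33/272 per hour.
In 8 hours they complete 8·33/272 = 33/34 of the job.
So 1/34 remains.

1/34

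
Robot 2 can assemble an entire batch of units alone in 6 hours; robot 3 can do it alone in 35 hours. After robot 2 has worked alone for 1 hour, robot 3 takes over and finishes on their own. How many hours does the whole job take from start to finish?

In 1 hour robot 2 does 1/6 of the job, leaving 5/6.
Robot 3 works at 1/35 per hour, so finishing takes 5/6 ÷ 1/35 = 175/6 hours.
Total time = 1 + 175/6 = 181/6 hours.

181/6 hours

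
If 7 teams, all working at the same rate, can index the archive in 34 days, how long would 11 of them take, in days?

238/11 days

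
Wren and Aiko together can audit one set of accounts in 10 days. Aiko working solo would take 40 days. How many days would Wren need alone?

40/3 days

Combined rate is 1/10 per day.
Known contribution: 1/40 per day.
So Wren's rate is 1/10 − 1/40 = 3/40, meaning 40/3 days alone.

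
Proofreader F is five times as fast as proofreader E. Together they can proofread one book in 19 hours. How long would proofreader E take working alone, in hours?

Let proofreader E's rate be r; then proofreader F's rate is 5r, so together (5 + 1)r = 6r = 1/19.
Thus r = 1/114 per hour.
Proofreader E alone: 114 hours; proofreader F alone: 114/5 hours.

114 hours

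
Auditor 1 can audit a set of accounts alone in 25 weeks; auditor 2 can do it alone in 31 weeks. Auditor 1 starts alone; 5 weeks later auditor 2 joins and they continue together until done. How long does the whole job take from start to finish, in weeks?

In 5 weeks auditor 1 does 5/25 = 1/5 of the job, leaving 4/5.
Auditor 1 and auditor 2 together work at 56/775 per week, so finishing takes 4/5 ÷ 56/775 = 155/14 weeks.
Total time = 5 + 155/14 = 225/14 weeks.

225/14 weeks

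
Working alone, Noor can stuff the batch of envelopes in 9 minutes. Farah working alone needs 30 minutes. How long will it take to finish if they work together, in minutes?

90/13 minutes

Combined rate: 1/9 + 1/30 = (10 + 3)/90 = 13/90 per minute.
Time = 1 ÷ (13/90) = 90/13 minutes.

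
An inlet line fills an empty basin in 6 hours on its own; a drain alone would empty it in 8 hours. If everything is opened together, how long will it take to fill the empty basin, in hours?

24 hours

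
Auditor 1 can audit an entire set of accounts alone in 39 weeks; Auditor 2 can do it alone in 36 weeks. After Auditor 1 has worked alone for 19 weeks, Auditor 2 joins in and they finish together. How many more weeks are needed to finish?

48/5 weeks

In 19 weeks Auditor 1 does 19/39 of the job, leaving 20/39.
Auditor 1 and Auditor 2 together work at 25/468 per week, so finishing takes 20/39 ÷ 25/468 = 48/5 weeks.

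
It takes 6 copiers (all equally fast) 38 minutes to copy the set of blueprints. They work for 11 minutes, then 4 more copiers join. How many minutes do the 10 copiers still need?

81/5 minutes

One copier does 1/228 of the job per minute.
After 11 minutes with 6 copiers, 11/38 is done (27/38 left).
With 10 copiers the rate is 10/228 = 5/114, so the rest takes 27/38 ÷ 5/114 = 81/5 minutes.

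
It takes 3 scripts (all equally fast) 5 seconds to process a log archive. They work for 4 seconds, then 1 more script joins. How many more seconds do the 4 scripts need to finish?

One script does 1/15 of the job per second.
After 4 seconds with 3 scripts, 4/5 is done (1/5 left).
With 4 scripts the rate is 4/15, so the rest takes 1/5 ÷ 4/15 = 3/4 seconds.

3/4 seconds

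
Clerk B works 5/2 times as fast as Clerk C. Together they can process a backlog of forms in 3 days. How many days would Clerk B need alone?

21/5 days

Let Clerk C's rate be r; then Clerk B's rate is (5/2)r, so together (5/2 + 1)r = (7/2)r = 1/3.
Thus r = 2/21 per day.
Clerk C alone: 21/2 days; Clerk B alone: 21/5 days.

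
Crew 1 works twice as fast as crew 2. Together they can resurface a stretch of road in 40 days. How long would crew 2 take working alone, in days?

Let crew 2's rate be r; then crew 1's rate is 2r, so together (2 + 1)r = 3r = 1/40.
Thus r = 1/120 per day.
Crew 2 alone: 120 days; crew 1 alone: 60 days.

120 days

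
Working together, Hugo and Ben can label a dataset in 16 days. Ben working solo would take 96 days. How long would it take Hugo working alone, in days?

Combined rate is 1/16 per day.
Known contribution: 1/96 per day.
So Hugo's rate is 1/16 − 1/96 = 5/96, meaning 96/5 days alone.

96/5 days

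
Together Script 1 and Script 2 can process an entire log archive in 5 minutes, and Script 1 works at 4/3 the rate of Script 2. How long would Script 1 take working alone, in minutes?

35/4 minutes

Let Script 2's rate be r; then Script 1's rate is (4/3)r, so together (4/3 + 1)r = (7/3)r = 1/5.
Thus r = 3/35 per minute.
Script 2 alone: 35/3 minutes; Script 1 alone: 35/4 minutes.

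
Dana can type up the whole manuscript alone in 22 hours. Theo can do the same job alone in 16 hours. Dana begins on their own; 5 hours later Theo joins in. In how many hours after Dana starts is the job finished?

231/19 hours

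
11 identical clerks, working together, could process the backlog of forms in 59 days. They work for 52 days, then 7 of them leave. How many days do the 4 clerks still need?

77/4 days

One clerk does 1/649 of the job per day.
After 52 days with 11 clerks, 52/59 is done (7/59 left).
With 4 clerks the rate is 4/649, so the rest takes 7/59 ÷ 4/649 = 77/4 days.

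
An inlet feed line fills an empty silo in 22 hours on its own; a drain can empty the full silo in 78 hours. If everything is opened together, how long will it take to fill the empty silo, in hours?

429/14 hours

Net rate = 1/22 − 1/78 = (39 − 11)/858 = 28/858 = 14/429 per hour.
Filling time = 1 ÷ (14/429) = 429/14 hours.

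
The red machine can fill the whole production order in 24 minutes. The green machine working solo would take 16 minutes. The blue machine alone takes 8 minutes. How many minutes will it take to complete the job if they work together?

Combined rate: 1/24 + 1/16 + 1/8 = (2 + 3 + 6)/48 = 11/48 per minute.
Time = 1 ÷ (11/48) = 48/11 minutes.

48/11 minutes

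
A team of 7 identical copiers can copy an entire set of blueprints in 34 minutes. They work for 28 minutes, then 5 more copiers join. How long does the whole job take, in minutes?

63/2 minutes

One copier does 1/238 of the job per minute.
After 28 minutes with 7 copiers, 14/17 is done (3/17 left).
With 12 copiers the rate is 12/238 = 6/119, so the rest takes 3/17 ÷ 6/119 = 7/2 minutes.
Total = 28 + 7/2 = 63/2 minutes.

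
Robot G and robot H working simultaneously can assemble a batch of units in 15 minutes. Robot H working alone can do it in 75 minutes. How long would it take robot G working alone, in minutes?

75/4 minutes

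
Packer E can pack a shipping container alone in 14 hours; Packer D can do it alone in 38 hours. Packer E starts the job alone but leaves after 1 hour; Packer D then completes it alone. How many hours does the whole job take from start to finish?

254/7 hours

In 1 hour Packer E does 1/14 of the job, leaving 13/14.
Packer D works at 1/38 per hour, so finishing takes 13/14 ÷ 1/38 = 247/7 hours.
Total time = 1 + 247/7 = 254/7 hours.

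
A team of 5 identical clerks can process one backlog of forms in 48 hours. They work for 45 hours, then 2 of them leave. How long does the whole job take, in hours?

One clerk does 1/240 of the job per hour.
After 45 hours with 5 clerks, 15/16 is done (1/16 left).
With 3 clerks the rate is 3/240 = 1/80, so the rest takes 1/16 ÷ 1/80 = 5 hours.
Total = 45 + 5 = 50 hours.

50 hours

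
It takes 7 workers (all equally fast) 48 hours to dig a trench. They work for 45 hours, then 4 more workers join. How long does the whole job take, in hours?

516/11 hours

One worker does 1/336 of the job per hour.
After 45 hours with 7 workers, 15/16 is done (1/16 left).
With 11 workers the rate is 11/336, so the rest takes 1/16 ÷ 11/336 = 21/11 hours.
Total = 45 + 21/11 = 516/11 hours.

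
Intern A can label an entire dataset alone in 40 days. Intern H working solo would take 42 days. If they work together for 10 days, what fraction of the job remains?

43/84

Combined rate: 1/40 + 1/42 = (21 + 20)/840 = 41/840 per day.
In 10 days they complete 10·41/840 = 41/84 of the job.
So 43/84 remains.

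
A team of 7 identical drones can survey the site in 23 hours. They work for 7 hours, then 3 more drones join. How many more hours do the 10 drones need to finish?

One drone does 1/161 of the job per hour.
After 7 hours with 7 drones, 7/23 is done (16/23 left).
With 10 drones the rate is 10/161, so the rest takes 16/23 ÷ 10/161 = 56/5 hours.

56/5 hours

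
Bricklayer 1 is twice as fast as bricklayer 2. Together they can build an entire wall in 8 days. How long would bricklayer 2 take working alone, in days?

Let bricklayer 2's rate be r; then bricklayer 1's rate is 2r, so together (2 + 1)r = 3r = 1/8.
Thus r = 1/24 per day.
Bricklayer 2 alone: 24 days; bricklayer 1 alone: 12 days.

24 days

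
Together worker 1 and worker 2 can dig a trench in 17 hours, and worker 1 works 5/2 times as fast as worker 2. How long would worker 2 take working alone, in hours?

119/2 hours

Let worker 2's rate be r; then worker 1's rate is (5/2)r, so together (5/2 + 1)r = (7/2)r = 1/17.
Thus r = 2/119 per hour.
Worker 2 alone: 119/2 hours; worker 1 alone: 119/5 hours.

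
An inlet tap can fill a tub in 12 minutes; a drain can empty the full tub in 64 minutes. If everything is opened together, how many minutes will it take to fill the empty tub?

Net rate = 1/12 − 1/64 = (16 − 3)/192 = 13/192 per minute.
Filling time = 1 ÷ (13/192) = 192/13 minutes.

192/13 minutes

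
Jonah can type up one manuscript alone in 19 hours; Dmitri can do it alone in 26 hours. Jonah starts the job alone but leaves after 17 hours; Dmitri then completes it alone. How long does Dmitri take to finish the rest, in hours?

52/19 hours

In 17 hours Jonah does 17/19 of the job, leaving 2/19.
Dmitri works at 1/26 per hour, so finishing takes 2/19 ÷ 1/26 = 52/19 hours.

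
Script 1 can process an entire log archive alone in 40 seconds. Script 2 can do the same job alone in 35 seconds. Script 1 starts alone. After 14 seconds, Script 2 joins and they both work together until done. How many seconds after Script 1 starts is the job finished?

392/15 seconds

In the first 14 seconds Script 1 alone does 14/40 = 7/20 of the job, leaving 13/20.
Once everyone is working, combined rate: 1/40 + 1/35 = (7 + 8)/280 = 15/280 = 3/56 per second.
Remaining 13/20 at 3/56 per second takes 182/15 seconds.
Total from the start = 14 + 182/15 = 392/15 seconds.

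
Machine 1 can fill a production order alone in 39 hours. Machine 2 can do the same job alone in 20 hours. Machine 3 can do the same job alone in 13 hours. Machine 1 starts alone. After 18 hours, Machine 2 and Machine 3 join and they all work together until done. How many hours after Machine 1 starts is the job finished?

In the first 18 hours Machine 1 alone does 18/39 = 6/13 of the job, leaving 7/13.
Once everyone is working, combined rate: 1/39 + 1/20 + 1/13 = (20 + 39 + 60)/780 = 119/780 per hour.
Remaining 7/13 at 119/780 per hour takes 60/17 hours.
Total from the start = 18 + 60/17 = 366/17 hours.

366/17 hours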